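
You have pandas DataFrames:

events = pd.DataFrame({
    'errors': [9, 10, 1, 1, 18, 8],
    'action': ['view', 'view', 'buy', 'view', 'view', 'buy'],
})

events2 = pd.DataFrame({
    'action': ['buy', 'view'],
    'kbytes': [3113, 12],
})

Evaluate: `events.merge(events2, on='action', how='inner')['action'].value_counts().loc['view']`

4

merge on 'action' (how='inner') → 6 rows:
   errors action  kbytes
0       9   view      12
1      10   view      12
2       1    buy    3113
3       1   view      12
4      18   view      12
5       8    buy    3113
value_counts of action:
action
view    4
buy     2
Name: count, dtype: int64
Finally, value at index 'view' = 4.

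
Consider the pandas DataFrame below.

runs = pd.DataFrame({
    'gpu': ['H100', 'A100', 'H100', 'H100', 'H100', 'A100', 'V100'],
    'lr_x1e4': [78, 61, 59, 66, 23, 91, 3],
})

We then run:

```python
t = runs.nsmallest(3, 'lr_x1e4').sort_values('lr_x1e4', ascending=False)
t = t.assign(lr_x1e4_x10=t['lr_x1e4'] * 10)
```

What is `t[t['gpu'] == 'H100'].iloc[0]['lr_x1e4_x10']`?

take 3 rows with smallest lr_x1e4:
    gpu  lr_x1e4
6  V100        3
4  H100       23
2  H100       59
sort by lr_x1e4 descending:
    gpu  lr_x1e4
2  H100       59
4  H100       23
6  V100        3
add column lr_x1e4_x10 = t['lr_x1e4'] * 10:
    gpu  lr_x1e4  lr_x1e4_x10
2  H100       59          590
4  H100       23          230
6  V100        3           30
filter rows where gpu == 'H100':
    gpu  lr_x1e4  lr_x1e4_x10
2  H100       59          590
4  H100       23          230
Then the value at position 0, column 'lr_x1e4_x10': 590

590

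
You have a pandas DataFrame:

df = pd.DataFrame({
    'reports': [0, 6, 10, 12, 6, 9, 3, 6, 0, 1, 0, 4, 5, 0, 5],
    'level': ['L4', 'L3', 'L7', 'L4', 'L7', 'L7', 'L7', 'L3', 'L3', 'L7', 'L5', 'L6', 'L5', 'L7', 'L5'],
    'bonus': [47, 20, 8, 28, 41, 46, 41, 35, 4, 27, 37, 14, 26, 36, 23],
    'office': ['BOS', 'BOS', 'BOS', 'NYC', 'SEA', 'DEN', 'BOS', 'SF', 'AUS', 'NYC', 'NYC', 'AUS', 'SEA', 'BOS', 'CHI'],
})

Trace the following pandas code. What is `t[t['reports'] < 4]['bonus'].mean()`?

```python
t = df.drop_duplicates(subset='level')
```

42.0

drop duplicate level (keep=first):
    reports level  bonus office
0         0    L4     47    BOS
1         6    L3     20    BOS
2        10    L7      8    BOS
10        0    L5     37    NYC
11        4    L6     14    AUS
filter rows where reports < 4:
    reports level  bonus office
0         0    L4     47    BOS
10        0    L5     37    NYC
Finally, mean of column 'bonus' = 42.0.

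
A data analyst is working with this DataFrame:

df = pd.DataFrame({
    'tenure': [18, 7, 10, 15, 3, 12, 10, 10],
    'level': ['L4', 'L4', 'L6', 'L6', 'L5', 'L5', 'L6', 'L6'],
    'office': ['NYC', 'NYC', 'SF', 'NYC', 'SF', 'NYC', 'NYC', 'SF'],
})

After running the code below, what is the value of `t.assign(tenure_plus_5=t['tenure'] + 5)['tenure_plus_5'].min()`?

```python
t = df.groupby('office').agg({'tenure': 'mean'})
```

12.6666666667

group by office, mean of tenure:
           tenure
office           
NYC     12.400000
SF       7.666667
add column tenure_plus_5 = t['tenure'] + 5:
           tenure  tenure_plus_5
office                          
NYC     12.400000      17.400000
SF       7.666667      12.666667
The min of column 'tenure_plus_5' is 12.6666666667.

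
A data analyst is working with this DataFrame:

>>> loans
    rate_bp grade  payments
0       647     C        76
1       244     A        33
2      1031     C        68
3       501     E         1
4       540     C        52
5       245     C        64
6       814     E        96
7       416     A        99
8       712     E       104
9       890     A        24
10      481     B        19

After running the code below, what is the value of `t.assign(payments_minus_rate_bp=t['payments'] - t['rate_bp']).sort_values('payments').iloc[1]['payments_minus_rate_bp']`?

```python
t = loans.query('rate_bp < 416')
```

filter rows where rate_bp < 416:
   rate_bp grade  payments
1      244     A        33
5      245     C        64
add column payments_minus_rate_bp = t['payments'] - t['rate_bp']:
   rate_bp grade  payments  payments_minus_rate_bp
1      244     A        33                    -211
5      245     C        64                    -181
sort by payments:
   rate_bp grade  payments  payments_minus_rate_bp
1      244     A        33                    -211
5      245     C        64                    -181
Hence -181.

-181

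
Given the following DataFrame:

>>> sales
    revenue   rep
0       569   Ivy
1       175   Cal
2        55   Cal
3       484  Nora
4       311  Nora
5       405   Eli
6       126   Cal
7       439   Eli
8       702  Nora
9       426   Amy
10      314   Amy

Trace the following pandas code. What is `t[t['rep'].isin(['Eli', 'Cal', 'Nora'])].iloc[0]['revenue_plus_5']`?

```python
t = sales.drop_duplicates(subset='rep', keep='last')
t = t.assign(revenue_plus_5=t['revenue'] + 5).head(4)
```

drop duplicate rep (keep=last):
    revenue   rep
0       569   Ivy
6       126   Cal
7       439   Eli
8       702  Nora
10      314   Amy
add column revenue_plus_5 = t['revenue'] + 5:
    revenue   rep  revenue_plus_5
0       569   Ivy             574
6       126   Cal             131
7       439   Eli             444
8       702  Nora             707
10      314   Amy             319
take first 4 rows:
   revenue   rep  revenue_plus_5
0      569   Ivy             574
6      126   Cal             131
7      439   Eli             444
8      702  Nora             707
filter rows where rep in ['Eli', 'Cal', 'Nora']:
   revenue   rep  revenue_plus_5
6      126   Cal             131
7      439   Eli             444
8      702  Nora             707

131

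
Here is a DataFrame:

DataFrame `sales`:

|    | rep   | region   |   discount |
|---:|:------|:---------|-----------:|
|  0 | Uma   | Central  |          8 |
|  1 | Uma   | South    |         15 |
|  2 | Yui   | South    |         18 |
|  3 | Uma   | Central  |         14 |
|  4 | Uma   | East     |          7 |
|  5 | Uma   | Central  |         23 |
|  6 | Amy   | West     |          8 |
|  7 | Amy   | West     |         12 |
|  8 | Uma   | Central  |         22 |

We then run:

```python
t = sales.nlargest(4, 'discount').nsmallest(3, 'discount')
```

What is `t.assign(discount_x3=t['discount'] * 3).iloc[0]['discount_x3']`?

take 4 rows with largest discount:
   rep   region  discount
5  Uma  Central        23
8  Uma  Central        22
2  Yui    South        18
1  Uma    South        15
take 3 rows with smallest discount:
   rep   region  discount
1  Uma    South        15
2  Yui    South        18
8  Uma  Central        22
add column discount_x3 = t['discount'] * 3:
   rep   region  discount  discount_x3
1  Uma    South        15           45
2  Yui    South        18           54
8  Uma  Central        22           66
The value at position 0, column 'discount_x3' is 45.

45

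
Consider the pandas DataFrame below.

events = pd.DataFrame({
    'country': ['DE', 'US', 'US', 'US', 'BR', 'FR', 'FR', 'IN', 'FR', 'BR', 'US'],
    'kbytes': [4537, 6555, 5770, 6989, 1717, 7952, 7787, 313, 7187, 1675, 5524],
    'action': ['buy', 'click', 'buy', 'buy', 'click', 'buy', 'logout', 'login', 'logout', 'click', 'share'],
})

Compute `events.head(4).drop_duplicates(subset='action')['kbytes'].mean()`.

5546.0

take first 4 rows:
  country  kbytes action
0      DE    4537    buy
1      US    6555  click
2      US    5770    buy
3      US    6989    buy
drop duplicate action (keep=first):
  country  kbytes action
0      DE    4537    buy
1      US    6555  click
mean of column 'kbytes' → 5546.0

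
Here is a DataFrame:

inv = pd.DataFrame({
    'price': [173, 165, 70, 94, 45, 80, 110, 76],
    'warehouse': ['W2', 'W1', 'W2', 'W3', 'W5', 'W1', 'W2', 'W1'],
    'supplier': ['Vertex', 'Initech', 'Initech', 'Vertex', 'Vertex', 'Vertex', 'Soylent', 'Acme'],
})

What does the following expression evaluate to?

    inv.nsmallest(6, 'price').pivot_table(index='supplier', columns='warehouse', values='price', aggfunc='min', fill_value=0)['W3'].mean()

23.5

take 6 rows with smallest price:
   price warehouse supplier
4     45        W5   Vertex
2     70        W2  Initech
7     76        W1     Acme
5     80        W1   Vertex
3     94        W3   Vertex
6    110        W2  Soylent
pivot: rows=supplier, cols=warehouse, min(price):
warehouse  W1   W2  W3  W5
supplier                  
Acme       76    0   0   0
Initech     0   70   0   0
Soylent     0  110   0   0
Vertex     80    0  94  45
So mean() = 23.5.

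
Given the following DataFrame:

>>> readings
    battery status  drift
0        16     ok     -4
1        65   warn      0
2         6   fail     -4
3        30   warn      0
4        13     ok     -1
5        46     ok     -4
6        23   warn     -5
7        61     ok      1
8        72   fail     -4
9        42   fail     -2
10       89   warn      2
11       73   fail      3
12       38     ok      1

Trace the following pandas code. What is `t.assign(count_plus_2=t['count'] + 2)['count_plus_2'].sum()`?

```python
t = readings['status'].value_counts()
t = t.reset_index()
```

19

value_counts of status:
status
ok      5
warn    4
fail    4
Name: count, dtype: int64
reset_index():
  status  count
0     ok      5
1   warn      4
2   fail      4
add column count_plus_2 = t['count'] + 2:
  status  count  count_plus_2
0     ok      5             7
1   warn      4             6
2   fail      4             6
So sum() = 19.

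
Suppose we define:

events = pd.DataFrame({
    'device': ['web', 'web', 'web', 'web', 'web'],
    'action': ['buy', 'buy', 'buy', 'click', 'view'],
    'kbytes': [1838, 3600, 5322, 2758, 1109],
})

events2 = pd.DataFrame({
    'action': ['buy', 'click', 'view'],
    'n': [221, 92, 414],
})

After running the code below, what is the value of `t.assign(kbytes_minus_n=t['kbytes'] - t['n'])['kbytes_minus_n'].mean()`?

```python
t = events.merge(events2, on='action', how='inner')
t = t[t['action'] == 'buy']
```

3365.66666667

merge on 'action' (how='inner') → 5 rows:
  device action  kbytes    n
0    web    buy    1838  221
1    web    buy    3600  221
2    web    buy    5322  221
3    web  click    2758   92
4    web   view    1109  414
filter rows where action == 'buy':
  device action  kbytes    n
0    web    buy    1838  221
1    web    buy    3600  221
2    web    buy    5322  221
add column kbytes_minus_n = t['kbytes'] - t['n']:
  device action  kbytes    n  kbytes_minus_n
0    web    buy    1838  221            1617
1    web    buy    3600  221            3379
2    web    buy    5322  221            5101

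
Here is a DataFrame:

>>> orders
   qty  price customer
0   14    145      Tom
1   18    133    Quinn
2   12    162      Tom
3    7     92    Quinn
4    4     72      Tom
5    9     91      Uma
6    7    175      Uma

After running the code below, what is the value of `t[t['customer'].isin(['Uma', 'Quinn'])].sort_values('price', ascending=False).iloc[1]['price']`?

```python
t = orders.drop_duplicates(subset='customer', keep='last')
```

drop duplicate customer (keep=last):
   qty  price customer
3    7     92    Quinn
4    4     72      Tom
6    7    175      Uma
filter rows where customer in ['Uma', 'Quinn']:
   qty  price customer
3    7     92    Quinn
6    7    175      Uma
sort by price descending:
   qty  price customer
6    7    175      Uma
3    7     92    Quinn
Hence 92.

92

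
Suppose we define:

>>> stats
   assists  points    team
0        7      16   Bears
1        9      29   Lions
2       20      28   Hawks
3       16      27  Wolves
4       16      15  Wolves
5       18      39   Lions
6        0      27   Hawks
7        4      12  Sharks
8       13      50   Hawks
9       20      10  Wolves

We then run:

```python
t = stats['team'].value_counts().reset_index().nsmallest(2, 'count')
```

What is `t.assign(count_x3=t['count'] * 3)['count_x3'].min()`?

value_counts of team:
team
Hawks     3
Wolves    3
Lions     2
Bears     1
Sharks    1
Name: count, dtype: int64
reset_index():
     team  count
0   Hawks      3
1  Wolves      3
2   Lions      2
3   Bears      1
4  Sharks      1
take 2 rows with smallest count:
     team  count
3   Bears      1
4  Sharks      1
add column count_x3 = t['count'] * 3:
     team  count  count_x3
3   Bears      1         3
4  Sharks      1         3
So min() = 3.

3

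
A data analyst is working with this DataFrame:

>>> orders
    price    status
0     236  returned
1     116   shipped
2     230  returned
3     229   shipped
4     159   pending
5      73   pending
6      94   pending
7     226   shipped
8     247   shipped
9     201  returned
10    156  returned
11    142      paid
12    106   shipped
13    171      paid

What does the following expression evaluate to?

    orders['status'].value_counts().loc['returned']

value_counts of status:
status
shipped     5
returned    4
pending     3
paid        2
Name: count, dtype: int64
Reading off the value at index 'returned', we get 4.

4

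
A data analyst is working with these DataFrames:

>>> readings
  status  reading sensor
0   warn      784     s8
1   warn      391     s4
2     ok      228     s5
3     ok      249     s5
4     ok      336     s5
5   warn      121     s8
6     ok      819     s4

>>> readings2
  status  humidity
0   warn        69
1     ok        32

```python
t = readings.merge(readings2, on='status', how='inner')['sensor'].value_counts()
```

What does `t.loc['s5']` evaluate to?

merge on 'status' (how='inner') → 7 rows:
  status  reading sensor  humidity
0   warn      784     s8        69
1   warn      391     s4        69
2     ok      228     s5        32
3     ok      249     s5        32
4     ok      336     s5        32
5   warn      121     s8        69
6     ok      819     s4        32
value_counts of sensor:
sensor
s5    3
s8    2
s4    2
Name: count, dtype: int64

3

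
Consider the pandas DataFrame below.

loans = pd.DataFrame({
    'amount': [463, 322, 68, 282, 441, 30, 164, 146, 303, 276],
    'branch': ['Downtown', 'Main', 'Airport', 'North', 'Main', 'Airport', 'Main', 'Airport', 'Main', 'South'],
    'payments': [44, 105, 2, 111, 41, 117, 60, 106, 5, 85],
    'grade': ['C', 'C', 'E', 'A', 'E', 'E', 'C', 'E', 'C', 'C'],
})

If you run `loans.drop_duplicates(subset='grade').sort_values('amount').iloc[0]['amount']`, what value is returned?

drop duplicate grade (keep=first):
   amount    branch  payments grade
0     463  Downtown        44     C
2      68   Airport         2     E
3     282     North       111     A
sort by amount:
   amount    branch  payments grade
2      68   Airport         2     E
3     282     North       111     A
0     463  Downtown        44     C
The value at position 0, column 'amount' is 68.

68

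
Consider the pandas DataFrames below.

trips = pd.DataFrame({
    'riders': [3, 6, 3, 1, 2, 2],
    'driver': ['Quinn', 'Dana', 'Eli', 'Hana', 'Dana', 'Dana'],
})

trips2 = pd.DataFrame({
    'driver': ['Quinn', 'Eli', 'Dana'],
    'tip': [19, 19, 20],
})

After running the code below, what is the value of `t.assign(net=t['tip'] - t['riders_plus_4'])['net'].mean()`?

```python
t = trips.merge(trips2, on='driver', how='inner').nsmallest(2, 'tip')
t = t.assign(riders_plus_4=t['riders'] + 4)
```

merge on 'driver' (how='inner') → 5 rows:
   riders driver  tip
0       3  Quinn   19
1       6   Dana   20
2       3    Eli   19
3       2   Dana   20
4       2   Dana   20
take 2 rows with smallest tip:
   riders driver  tip
0       3  Quinn   19
2       3    Eli   19
add column riders_plus_4 = t['riders'] + 4:
   riders driver  tip  riders_plus_4
0       3  Quinn   19              7
2       3    Eli   19              7
add column net = t['tip'] - t['riders_plus_4']:
   riders driver  tip  riders_plus_4  net
0       3  Quinn   19              7   12
2       3    Eli   19              7   12
Taking the mean of column 'net' gives 12.0.

12.0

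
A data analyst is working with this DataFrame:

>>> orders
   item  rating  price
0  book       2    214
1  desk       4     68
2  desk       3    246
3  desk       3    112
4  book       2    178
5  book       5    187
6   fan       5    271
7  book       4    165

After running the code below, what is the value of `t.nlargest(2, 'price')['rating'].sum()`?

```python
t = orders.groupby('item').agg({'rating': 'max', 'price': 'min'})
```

10

group by item: max(rating), min(price):
      rating  price
item               
book       5    165
desk       4     68
fan        5    271
take 2 rows with largest price:
      rating  price
item               
fan        5    271
book       5    165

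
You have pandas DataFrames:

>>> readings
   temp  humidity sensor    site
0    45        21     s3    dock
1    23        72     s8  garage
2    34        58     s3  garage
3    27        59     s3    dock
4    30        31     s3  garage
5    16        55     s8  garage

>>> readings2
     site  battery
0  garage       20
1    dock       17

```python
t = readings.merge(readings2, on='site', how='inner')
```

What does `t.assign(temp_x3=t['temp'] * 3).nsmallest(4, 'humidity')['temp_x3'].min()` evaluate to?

merge on 'site' (how='inner') → 6 rows:
   temp  humidity sensor    site  battery
0    45        21     s3    dock       17
1    23        72     s8  garage       20
2    34        58     s3  garage       20
3    27        59     s3    dock       17
4    30        31     s3  garage       20
5    16        55     s8  garage       20
add column temp_x3 = t['temp'] * 3:
   temp  humidity sensor    site  battery  temp_x3
0    45        21     s3    dock       17      135
1    23        72     s8  garage       20       69
2    34        58     s3  garage       20      102
3    27        59     s3    dock       17       81
4    30        31     s3  garage       20       90
5    16        55     s8  garage       20       48
take 4 rows with smallest humidity:
   temp  humidity sensor    site  battery  temp_x3
0    45        21     s3    dock       17      135
4    30        31     s3  garage       20       90
5    16        55     s8  garage       20       48
2    34        58     s3  garage       20      102

48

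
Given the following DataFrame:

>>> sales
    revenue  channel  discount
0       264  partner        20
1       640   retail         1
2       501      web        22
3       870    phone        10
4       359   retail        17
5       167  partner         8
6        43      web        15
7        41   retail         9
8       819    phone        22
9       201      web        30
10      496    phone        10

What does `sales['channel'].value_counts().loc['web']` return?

3

value_counts of channel:
channel
retail     3
web        3
phone      3
partner    2
Name: count, dtype: int64
The value at index 'web' is 3.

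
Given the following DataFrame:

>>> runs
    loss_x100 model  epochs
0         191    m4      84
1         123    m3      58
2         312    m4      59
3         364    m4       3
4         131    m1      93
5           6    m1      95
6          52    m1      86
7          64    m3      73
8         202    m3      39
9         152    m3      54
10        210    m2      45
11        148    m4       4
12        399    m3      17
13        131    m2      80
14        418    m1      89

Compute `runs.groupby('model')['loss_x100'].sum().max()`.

1015

group by model, sum of loss_x100:
model
m1     607
m2     341
m3     940
m4    1015
Name: loss_x100, dtype: int64
Taking the max of the resulting series gives 1015.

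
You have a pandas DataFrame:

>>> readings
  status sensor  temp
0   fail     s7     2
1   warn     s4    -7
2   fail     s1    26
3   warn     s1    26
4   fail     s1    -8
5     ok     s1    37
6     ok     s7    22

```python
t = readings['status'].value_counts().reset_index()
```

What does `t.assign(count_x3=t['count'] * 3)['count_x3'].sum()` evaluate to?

value_counts of status:
status
fail    3
warn    2
ok      2
Name: count, dtype: int64
reset_index():
  status  count
0   fail      3
1   warn      2
2     ok      2
add column count_x3 = t['count'] * 3:
  status  count  count_x3
0   fail      3         9
1   warn      2         6
2     ok      2         6

21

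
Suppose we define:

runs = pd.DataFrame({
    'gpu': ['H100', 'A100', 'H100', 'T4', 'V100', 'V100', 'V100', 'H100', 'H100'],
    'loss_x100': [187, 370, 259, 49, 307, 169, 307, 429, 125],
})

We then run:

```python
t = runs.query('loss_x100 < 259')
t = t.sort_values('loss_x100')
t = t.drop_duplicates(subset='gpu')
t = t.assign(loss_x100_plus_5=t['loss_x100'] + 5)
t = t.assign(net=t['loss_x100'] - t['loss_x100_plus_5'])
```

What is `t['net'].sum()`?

-15

filter rows where loss_x100 < 259:
    gpu  loss_x100
0  H100        187
3    T4         49
5  V100        169
8  H100        125
sort by loss_x100:
    gpu  loss_x100
3    T4         49
8  H100        125
5  V100        169
0  H100        187
drop duplicate gpu (keep=first):
    gpu  loss_x100
3    T4         49
8  H100        125
5  V100        169
add column loss_x100_plus_5 = t['loss_x100'] + 5:
    gpu  loss_x100  loss_x100_plus_5
3    T4         49                54
8  H100        125               130
5  V100        169               174
add column net = t['loss_x100'] - t['loss_x100_plus_5']:
    gpu  loss_x100  loss_x100_plus_5  net
3    T4         49                54   -5
8  H100        125               130   -5
5  V100        169               174   -5
sum of column 'net' → -15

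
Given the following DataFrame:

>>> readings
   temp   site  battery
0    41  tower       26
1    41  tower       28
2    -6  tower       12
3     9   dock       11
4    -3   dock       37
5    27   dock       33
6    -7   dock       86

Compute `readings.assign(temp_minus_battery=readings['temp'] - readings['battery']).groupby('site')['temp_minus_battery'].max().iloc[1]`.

15

add column temp_minus_battery = readings['temp'] - readings['battery']:
   temp   site  battery  temp_minus_battery
0    41  tower       26                  15
1    41  tower       28                  13
2    -6  tower       12                 -18
3     9   dock       11                  -2
4    -3   dock       37                 -40
5    27   dock       33                  -6
6    -7   dock       86                 -93
group by site, max of temp_minus_battery:
site
dock     -2
tower    15
Name: temp_minus_battery, dtype: int64
Then the value at position 1: 15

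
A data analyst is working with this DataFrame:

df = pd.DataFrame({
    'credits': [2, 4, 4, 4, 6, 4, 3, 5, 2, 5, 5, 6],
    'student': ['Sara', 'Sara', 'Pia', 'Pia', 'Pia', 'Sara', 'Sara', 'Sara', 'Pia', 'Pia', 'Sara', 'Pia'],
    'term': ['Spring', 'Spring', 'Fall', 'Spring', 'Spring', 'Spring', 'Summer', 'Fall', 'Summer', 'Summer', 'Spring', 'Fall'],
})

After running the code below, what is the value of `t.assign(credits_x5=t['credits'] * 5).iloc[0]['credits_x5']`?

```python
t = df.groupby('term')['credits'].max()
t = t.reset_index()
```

30

group by term, max of credits:
term
Fall      6
Spring    6
Summer    5
Name: credits, dtype: int64
reset_index():
     term  credits
0    Fall        6
1  Spring        6
2  Summer        5
add column credits_x5 = t['credits'] * 5:
     term  credits  credits_x5
0    Fall        6          30
1  Spring        6          30
2  Summer        5          25
Reading off the value at position 0, column 'credits_x5', we get 30.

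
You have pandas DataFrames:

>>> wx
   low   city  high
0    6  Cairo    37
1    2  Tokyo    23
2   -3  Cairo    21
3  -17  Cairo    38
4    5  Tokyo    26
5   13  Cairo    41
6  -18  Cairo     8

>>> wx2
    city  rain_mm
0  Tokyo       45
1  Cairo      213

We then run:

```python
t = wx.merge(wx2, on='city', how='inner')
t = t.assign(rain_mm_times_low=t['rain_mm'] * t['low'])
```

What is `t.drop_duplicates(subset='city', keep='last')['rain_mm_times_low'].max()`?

225

merge on 'city' (how='inner') → 7 rows:
   low   city  high  rain_mm
0    6  Cairo    37      213
1    2  Tokyo    23       45
2   -3  Cairo    21      213
3  -17  Cairo    38      213
4    5  Tokyo    26       45
5   13  Cairo    41      213
6  -18  Cairo     8      213
add column rain_mm_times_low = t['rain_mm'] * t['low']:
   low   city  high  rain_mm  rain_mm_times_low
0    6  Cairo    37      213               1278
1    2  Tokyo    23       45                 90
2   -3  Cairo    21      213               -639
3  -17  Cairo    38      213              -3621
4    5  Tokyo    26       45                225
5   13  Cairo    41      213               2769
6  -18  Cairo     8      213              -3834
drop duplicate city (keep=last):
   low   city  high  rain_mm  rain_mm_times_low
4    5  Tokyo    26       45                225
6  -18  Cairo     8      213              -3834
Then the max of column 'rain_mm_times_low': 225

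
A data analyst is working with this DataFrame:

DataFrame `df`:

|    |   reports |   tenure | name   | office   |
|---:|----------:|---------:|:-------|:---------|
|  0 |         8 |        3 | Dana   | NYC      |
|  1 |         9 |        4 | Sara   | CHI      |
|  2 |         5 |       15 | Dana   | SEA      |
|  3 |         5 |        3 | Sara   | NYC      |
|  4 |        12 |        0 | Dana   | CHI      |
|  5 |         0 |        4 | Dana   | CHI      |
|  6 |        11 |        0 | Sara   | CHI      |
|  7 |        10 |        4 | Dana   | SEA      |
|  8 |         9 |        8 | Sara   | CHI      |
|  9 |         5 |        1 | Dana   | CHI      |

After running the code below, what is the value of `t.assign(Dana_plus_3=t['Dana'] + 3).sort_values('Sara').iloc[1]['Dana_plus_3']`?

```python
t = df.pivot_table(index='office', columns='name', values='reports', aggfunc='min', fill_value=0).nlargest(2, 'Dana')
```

pivot: rows=office, cols=name, min(reports):
name    Dana  Sara
office            
CHI        0     9
NYC        8     5
SEA        5     0
take 2 rows with largest Dana:
name    Dana  Sara
office            
NYC        8     5
SEA        5     0
add column Dana_plus_3 = t['Dana'] + 3:
name    Dana  Sara  Dana_plus_3
office                         
NYC        8     5           11
SEA        5     0            8
sort by Sara:
name    Dana  Sara  Dana_plus_3
office                         
SEA        5     0            8
NYC        8     5           11
The value at position 1, column 'Dana_plus_3' is 11.

11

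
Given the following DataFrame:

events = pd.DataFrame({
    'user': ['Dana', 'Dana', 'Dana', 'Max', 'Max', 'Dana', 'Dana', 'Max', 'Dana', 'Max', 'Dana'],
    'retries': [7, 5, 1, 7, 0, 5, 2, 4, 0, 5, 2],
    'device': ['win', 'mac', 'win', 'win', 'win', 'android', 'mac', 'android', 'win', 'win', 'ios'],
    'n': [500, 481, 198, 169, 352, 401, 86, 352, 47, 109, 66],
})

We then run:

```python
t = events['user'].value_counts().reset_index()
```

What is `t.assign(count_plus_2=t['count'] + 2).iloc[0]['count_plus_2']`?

value_counts of user:
user
Dana    7
Max     4
Name: count, dtype: int64
reset_index():
   user  count
0  Dana      7
1   Max      4
add column count_plus_2 = t['count'] + 2:
   user  count  count_plus_2
0  Dana      7             9
1   Max      4             6
Finally, value at position 0, column 'count_plus_2' = 9.

9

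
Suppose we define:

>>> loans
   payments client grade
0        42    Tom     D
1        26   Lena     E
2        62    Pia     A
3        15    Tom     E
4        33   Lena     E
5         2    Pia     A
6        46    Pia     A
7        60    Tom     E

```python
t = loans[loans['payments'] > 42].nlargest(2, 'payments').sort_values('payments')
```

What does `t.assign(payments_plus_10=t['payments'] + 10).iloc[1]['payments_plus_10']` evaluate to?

filter rows where payments > 42:
   payments client grade
2        62    Pia     A
6        46    Pia     A
7        60    Tom     E
take 2 rows with largest payments:
   payments client grade
2        62    Pia     A
7        60    Tom     E
sort by payments:
   payments client grade
7        60    Tom     E
2        62    Pia     A
add column payments_plus_10 = t['payments'] + 10:
   payments client grade  payments_plus_10
7        60    Tom     E                70
2        62    Pia     A                72

72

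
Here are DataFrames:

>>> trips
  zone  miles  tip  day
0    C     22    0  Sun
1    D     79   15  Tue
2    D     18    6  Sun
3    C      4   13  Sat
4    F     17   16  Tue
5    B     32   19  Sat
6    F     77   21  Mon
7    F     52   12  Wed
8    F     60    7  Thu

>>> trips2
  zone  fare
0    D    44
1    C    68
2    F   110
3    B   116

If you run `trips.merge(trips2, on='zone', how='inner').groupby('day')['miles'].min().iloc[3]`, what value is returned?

merge on 'zone' (how='inner') → 9 rows:
  zone  miles  tip  day  fare
0    C     22    0  Sun    68
1    D     79   15  Tue    44
2    D     18    6  Sun    44
3    C      4   13  Sat    68
4    F     17   16  Tue   110
5    B     32   19  Sat   116
6    F     77   21  Mon   110
7    F     52   12  Wed   110
8    F     60    7  Thu   110
group by day, min of miles:
day
Mon    77
Sat     4
Sun    18
Thu    60
Tue    17
Wed    52
Name: miles, dtype: int64

60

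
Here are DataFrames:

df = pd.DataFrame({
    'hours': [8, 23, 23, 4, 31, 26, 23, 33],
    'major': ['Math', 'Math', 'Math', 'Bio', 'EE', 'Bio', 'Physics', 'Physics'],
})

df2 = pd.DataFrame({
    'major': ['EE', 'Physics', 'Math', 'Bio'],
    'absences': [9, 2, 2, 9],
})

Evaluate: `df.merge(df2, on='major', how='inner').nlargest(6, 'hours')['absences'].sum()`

merge on 'major' (how='inner') → 8 rows:
   hours    major  absences
0      8     Math         2
1     23     Math         2
2     23     Math         2
3      4      Bio         9
4     31       EE         9
5     26      Bio         9
6     23  Physics         2
7     33  Physics         2
take 6 rows with largest hours:
   hours    major  absences
7     33  Physics         2
4     31       EE         9
5     26      Bio         9
1     23     Math         2
2     23     Math         2
6     23  Physics         2
Taking the sum of column 'absences' gives 26.

26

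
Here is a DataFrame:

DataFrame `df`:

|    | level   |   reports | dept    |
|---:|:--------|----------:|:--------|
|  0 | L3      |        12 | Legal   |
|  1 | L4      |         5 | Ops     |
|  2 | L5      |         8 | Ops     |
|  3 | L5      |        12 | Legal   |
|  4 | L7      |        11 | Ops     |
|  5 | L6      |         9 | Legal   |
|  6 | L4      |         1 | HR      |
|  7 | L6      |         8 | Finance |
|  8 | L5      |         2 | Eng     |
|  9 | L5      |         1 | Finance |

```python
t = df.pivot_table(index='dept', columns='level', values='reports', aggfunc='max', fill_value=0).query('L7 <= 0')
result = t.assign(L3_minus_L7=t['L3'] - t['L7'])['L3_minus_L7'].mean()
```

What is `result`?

pivot: rows=dept, cols=level, max(reports):
level    L3  L4  L5  L6  L7
dept                       
Eng       0   0   2   0   0
Finance   0   0   1   8   0
HR        0   1   0   0   0
Legal    12   0  12   9   0
Ops       0   5   8   0  11
filter rows where L7 <= 0:
level    L3  L4  L5  L6  L7
dept                       
Eng       0   0   2   0   0
Finance   0   0   1   8   0
HR        0   1   0   0   0
Legal    12   0  12   9   0
add column L3_minus_L7 = t['L3'] - t['L7']:
level    L3  L4  L5  L6  L7  L3_minus_L7
dept                                    
Eng       0   0   2   0   0            0
Finance   0   0   1   8   0            0
HR        0   1   0   0   0            0
Legal    12   0  12   9   0           12
Reading off the mean of column 'L3_minus_L7', we get 3.0.

3.0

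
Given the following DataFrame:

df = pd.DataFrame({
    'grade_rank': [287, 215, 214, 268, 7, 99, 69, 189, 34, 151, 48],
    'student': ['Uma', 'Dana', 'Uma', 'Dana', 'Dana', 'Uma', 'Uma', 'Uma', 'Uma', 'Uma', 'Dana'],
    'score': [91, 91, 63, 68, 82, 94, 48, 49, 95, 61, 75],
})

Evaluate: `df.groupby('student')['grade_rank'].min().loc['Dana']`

group by student, min of grade_rank:
student
Dana     7
Uma     34
Name: grade_rank, dtype: int64
Hence 7.

7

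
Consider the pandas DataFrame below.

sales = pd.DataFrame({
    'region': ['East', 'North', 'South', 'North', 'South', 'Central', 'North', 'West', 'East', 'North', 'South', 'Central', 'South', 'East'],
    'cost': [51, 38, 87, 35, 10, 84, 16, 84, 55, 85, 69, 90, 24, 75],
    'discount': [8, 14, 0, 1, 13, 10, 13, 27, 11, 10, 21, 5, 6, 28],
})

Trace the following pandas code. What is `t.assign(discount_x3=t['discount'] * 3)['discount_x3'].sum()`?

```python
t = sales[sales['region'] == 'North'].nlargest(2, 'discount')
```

filter rows where region == 'North':
  region  cost  discount
1  North    38        14
3  North    35         1
6  North    16        13
9  North    85        10
take 2 rows with largest discount:
  region  cost  discount
1  North    38        14
6  North    16        13
add column discount_x3 = t['discount'] * 3:
  region  cost  discount  discount_x3
1  North    38        14           42
6  North    16        13           39

81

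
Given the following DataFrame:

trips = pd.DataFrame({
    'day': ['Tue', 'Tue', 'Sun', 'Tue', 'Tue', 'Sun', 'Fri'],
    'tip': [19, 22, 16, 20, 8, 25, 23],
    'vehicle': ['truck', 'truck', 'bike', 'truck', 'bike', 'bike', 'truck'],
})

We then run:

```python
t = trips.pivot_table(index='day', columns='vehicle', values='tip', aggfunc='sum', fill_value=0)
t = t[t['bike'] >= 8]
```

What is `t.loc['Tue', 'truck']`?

61

pivot: rows=day, cols=vehicle, sum(tip):
vehicle  bike  truck
day                 
Fri         0     23
Sun        41      0
Tue         8     61
filter rows where bike >= 8:
vehicle  bike  truck
day                 
Sun        41      0
Tue         8     61
Then the value at row 'Tue', column 'truck': 61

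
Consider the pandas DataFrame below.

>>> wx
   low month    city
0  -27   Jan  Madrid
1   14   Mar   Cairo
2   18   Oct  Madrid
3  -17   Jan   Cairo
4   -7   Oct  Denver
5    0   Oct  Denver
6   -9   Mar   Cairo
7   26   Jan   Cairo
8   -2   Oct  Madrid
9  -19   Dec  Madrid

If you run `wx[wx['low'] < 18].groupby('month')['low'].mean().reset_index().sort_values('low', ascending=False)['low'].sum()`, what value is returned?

filter rows where low < 18:
   low month    city
0  -27   Jan  Madrid
1   14   Mar   Cairo
3  -17   Jan   Cairo
4   -7   Oct  Denver
5    0   Oct  Denver
6   -9   Mar   Cairo
8   -2   Oct  Madrid
9  -19   Dec  Madrid
group by month, mean of low:
month
Dec   -19.0
Jan   -22.0
Mar     2.5
Oct    -3.0
Name: low, dtype: float64
reset_index():
  month   low
0   Dec -19.0
1   Jan -22.0
2   Mar   2.5
3   Oct  -3.0
sort by low descending:
  month   low
2   Mar   2.5
3   Oct  -3.0
0   Dec -19.0
1   Jan -22.0
Finally, sum of column 'low' = -41.5.

-41.5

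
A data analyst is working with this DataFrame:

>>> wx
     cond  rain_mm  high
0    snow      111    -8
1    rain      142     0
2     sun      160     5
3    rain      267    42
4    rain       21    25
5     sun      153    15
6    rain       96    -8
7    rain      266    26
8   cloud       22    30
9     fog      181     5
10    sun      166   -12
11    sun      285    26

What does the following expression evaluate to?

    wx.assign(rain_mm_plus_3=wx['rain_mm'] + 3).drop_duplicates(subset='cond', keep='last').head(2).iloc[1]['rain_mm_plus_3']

269

add column rain_mm_plus_3 = wx['rain_mm'] + 3:
     cond  rain_mm  high  rain_mm_plus_3
0    snow      111    -8             114
1    rain      142     0             145
2     sun      160     5             163
3    rain      267    42             270
4    rain       21    25              24
5     sun      153    15             156
6    rain       96    -8              99
7    rain      266    26             269
8   cloud       22    30              25
9     fog      181     5             184
10    sun      166   -12             169
11    sun      285    26             288
drop duplicate cond (keep=last):
     cond  rain_mm  high  rain_mm_plus_3
0    snow      111    -8             114
7    rain      266    26             269
8   cloud       22    30              25
9     fog      181     5             184
11    sun      285    26             288
take first 2 rows:
   cond  rain_mm  high  rain_mm_plus_3
0  snow      111    -8             114
7  rain      266    26             269
The value at position 1, column 'rain_mm_plus_3' is 269.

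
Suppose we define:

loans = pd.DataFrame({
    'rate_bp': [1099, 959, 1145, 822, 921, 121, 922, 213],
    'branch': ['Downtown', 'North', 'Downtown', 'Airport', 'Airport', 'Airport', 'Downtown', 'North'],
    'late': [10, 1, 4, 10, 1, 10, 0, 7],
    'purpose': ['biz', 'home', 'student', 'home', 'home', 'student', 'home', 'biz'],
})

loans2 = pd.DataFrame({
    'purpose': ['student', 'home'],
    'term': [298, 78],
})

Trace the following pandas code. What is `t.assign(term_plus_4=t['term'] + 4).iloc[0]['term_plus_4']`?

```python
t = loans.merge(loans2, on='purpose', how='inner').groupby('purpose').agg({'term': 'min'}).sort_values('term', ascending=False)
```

302

merge on 'purpose' (how='inner') → 6 rows:
   rate_bp    branch  late  purpose  term
0      959     North     1     home    78
1     1145  Downtown     4  student   298
2      822   Airport    10     home    78
3      921   Airport     1     home    78
4      121   Airport    10  student   298
5      922  Downtown     0     home    78
group by purpose, min of term:
         term
purpose      
home       78
student   298
sort by term descending:
         term
purpose      
student   298
home       78
add column term_plus_4 = t['term'] + 4:
         term  term_plus_4
purpose                   
student   298          302
home       78           82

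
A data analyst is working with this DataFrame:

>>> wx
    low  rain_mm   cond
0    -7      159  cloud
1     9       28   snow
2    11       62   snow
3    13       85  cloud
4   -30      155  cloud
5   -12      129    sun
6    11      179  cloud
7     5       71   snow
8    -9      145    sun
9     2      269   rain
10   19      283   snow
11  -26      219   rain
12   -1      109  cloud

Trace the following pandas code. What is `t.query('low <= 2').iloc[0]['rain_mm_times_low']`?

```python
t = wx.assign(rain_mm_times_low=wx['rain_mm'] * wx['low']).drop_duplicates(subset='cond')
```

-1113

add column rain_mm_times_low = wx['rain_mm'] * wx['low']:
    low  rain_mm   cond  rain_mm_times_low
0    -7      159  cloud              -1113
1     9       28   snow                252
2    11       62   snow                682
3    13       85  cloud               1105
4   -30      155  cloud              -4650
5   -12      129    sun              -1548
6    11      179  cloud               1969
7     5       71   snow                355
8    -9      145    sun              -1305
9     2      269   rain                538
10   19      283   snow               5377
11  -26      219   rain              -5694
12   -1      109  cloud               -109
drop duplicate cond (keep=first):
   low  rain_mm   cond  rain_mm_times_low
0   -7      159  cloud              -1113
1    9       28   snow                252
5  -12      129    sun              -1548
9    2      269   rain                538
filter rows where low <= 2:
   low  rain_mm   cond  rain_mm_times_low
0   -7      159  cloud              -1113
5  -12      129    sun              -1548
9    2      269   rain                538
Then the value at position 0, column 'rain_mm_times_low': -1113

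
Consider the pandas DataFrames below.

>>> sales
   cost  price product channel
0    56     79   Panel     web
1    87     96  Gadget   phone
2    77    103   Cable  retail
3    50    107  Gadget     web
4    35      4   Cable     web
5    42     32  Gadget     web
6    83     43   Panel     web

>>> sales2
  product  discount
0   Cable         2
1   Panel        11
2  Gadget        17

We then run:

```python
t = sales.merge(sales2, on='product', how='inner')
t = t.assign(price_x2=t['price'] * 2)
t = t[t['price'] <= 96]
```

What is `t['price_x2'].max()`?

192

merge on 'product' (how='inner') → 7 rows:
   cost  price product channel  discount
0    56     79   Panel     web        11
1    87     96  Gadget   phone        17
2    77    103   Cable  retail         2
3    50    107  Gadget     web        17
4    35      4   Cable     web         2
5    42     32  Gadget     web        17
6    83     43   Panel     web        11
add column price_x2 = t['price'] * 2:
   cost  price product channel  discount  price_x2
0    56     79   Panel     web        11       158
1    87     96  Gadget   phone        17       192
2    77    103   Cable  retail         2       206
3    50    107  Gadget     web        17       214
4    35      4   Cable     web         2         8
5    42     32  Gadget     web        17        64
6    83     43   Panel     web        11        86
filter rows where price <= 96:
   cost  price product channel  discount  price_x2
0    56     79   Panel     web        11       158
1    87     96  Gadget   phone        17       192
4    35      4   Cable     web         2         8
5    42     32  Gadget     web        17        64
6    83     43   Panel     web        11        86
The max of column 'price_x2' is 192.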